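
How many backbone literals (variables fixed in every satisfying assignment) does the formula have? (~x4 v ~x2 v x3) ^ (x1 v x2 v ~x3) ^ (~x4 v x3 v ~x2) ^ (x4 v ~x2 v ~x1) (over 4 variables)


Find all satisfying assignments: 10 model(s).
Check which variables have the same value in every model.
No variable is fixed across all models.
Backbone size = 0.

0


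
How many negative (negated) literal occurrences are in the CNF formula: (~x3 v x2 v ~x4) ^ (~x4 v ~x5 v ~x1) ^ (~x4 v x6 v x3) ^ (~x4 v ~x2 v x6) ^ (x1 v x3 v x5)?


Scan each clause for negated literals.
Clause 1: 2 negative; Clause 2: 3 negative; Clause 3: 1 negative; Clause 4: 2 negative; Clause 5: 0 negative.
Total negative literal occurrences = 8.

8


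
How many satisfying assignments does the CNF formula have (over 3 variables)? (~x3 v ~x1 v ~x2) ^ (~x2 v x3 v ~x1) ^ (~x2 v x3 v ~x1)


Enumerate all 8 truth assignments over 3 variables.
Test each against every clause.
Satisfying assignments found: 6.

6


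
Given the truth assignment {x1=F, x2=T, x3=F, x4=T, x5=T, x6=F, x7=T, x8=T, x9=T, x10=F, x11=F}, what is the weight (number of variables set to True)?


The weight is the number of variables assigned True.
True variables: x2, x4, x5, x7, x8, x9.
Weight = 6.

6


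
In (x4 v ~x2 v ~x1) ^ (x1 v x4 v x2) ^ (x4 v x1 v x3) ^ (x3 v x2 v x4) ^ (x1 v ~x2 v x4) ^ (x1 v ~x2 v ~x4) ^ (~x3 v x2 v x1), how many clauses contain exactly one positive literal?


A definite clause has exactly one positive literal.
Clause 1: 1 positive -> definite
Clause 2: 3 positive -> not definite
Clause 3: 3 positive -> not definite
Clause 4: 3 positive -> not definite
Clause 5: 2 positive -> not definite
Clause 6: 1 positive -> definite
Clause 7: 2 positive -> not definite
Definite clause count = 2.

2


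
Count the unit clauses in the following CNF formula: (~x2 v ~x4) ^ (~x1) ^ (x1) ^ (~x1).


A unit clause contains exactly one literal.
Unit clauses found: (~x1), (x1), (~x1).
Count = 3.

3


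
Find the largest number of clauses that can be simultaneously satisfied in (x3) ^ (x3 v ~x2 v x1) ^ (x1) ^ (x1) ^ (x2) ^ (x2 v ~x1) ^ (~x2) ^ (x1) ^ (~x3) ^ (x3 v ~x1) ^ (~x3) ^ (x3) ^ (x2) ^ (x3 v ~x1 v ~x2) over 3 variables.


Enumerate all 8 truth assignments.
For each, count how many of the 14 clauses are satisfied.
The formula is not fully satisfiable, so the maximum is below 14.
Maximum simultaneously satisfiable clauses = 11.

11


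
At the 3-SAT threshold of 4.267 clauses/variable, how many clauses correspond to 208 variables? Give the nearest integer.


The 3-SAT phase transition occurs at approximately 4.267 clauses per variable.
m = 4.267 * 208 = 887.536.
Rounded to nearest integer: 888.

888


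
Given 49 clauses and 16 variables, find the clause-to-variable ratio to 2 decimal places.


Clause-to-variable ratio = clauses / variables.
49 / 16 = 3.06.

3.06


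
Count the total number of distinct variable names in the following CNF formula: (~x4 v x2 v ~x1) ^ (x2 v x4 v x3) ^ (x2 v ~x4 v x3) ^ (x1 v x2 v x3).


Identify each distinct variable in the formula.
Variables found: x1, x2, x3, x4.
Total distinct variables = 4.

4


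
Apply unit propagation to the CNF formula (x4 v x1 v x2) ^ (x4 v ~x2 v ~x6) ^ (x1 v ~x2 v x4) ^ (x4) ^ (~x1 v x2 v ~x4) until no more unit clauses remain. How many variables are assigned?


Unit propagation repeatedly assigns the literal in any unit clause, then simplifies.
Assignments in order: x4 = T.
No further unit clauses remain.
Total variables assigned = 1.

1


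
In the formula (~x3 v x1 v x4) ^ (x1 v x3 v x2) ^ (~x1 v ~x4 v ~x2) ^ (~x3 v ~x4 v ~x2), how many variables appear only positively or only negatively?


A pure literal appears in only one polarity across all clauses.
No pure literals found.
Count = 0.

0


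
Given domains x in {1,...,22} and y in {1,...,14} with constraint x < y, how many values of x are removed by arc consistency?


For the constraint x < y, x needs a supporting value in y's domain.
x can be at most 13 (one less than y's maximum).
Valid x values from domain: 13 out of 22.
Pruned = 22 - 13 = 9.

9


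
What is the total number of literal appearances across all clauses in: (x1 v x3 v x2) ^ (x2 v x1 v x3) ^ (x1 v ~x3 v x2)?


Clause lengths: 3, 3, 3.
Sum = 3 + 3 + 3 = 9.

9


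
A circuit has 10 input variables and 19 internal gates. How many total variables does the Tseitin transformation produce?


The Tseitin transformation introduces one auxiliary variable per gate.
Total variables = inputs + gates = 10 + 19 = 29.

29


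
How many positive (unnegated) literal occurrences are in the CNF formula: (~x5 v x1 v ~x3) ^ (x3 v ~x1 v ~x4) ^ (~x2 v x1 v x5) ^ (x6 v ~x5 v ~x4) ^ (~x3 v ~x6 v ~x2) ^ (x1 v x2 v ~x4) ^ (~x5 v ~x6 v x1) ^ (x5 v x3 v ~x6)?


Scan each clause for unnegated literals.
Clause 1: 1 positive; Clause 2: 1 positive; Clause 3: 2 positive; Clause 4: 1 positive; Clause 5: 0 positive; Clause 6: 2 positive; Clause 7: 1 positive; Clause 8: 2 positive.
Total positive literal occurrences = 10.

10


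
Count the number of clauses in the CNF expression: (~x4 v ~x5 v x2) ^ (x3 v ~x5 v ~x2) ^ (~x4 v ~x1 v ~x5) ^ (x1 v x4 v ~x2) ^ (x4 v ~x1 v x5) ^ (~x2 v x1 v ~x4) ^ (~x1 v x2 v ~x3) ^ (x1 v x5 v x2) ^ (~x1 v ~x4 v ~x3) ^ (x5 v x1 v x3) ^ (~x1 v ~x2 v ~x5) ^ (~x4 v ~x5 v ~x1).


Each group enclosed in parentheses joined by ^ is one clause.
Counting the conjuncts: 12 clauses.

12


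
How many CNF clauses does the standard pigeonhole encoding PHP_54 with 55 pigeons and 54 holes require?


The PHP encoding has two parts:
1) At-least-one-hole clauses: 55 (one per pigeon, each with 54 literals).
2) At-most-one-pigeon-per-hole clauses: 54 holes * C(55,2) = 54 * 1485 = 80190.
Total clauses = 55 + 80190 = 80245.

80245


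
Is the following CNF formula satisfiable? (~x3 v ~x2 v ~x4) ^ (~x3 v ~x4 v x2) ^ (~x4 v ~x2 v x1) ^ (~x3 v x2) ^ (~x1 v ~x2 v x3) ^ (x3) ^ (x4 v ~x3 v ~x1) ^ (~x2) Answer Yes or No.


Check all 16 possible truth assignments.
Number of satisfying assignments found: 0.
The formula is unsatisfiable.

No


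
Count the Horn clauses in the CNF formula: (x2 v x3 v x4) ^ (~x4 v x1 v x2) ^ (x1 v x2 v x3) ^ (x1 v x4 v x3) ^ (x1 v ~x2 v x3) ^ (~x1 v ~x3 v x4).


A Horn clause has at most one positive literal.
Clause 1: 3 positive lit(s) -> not Horn
Clause 2: 2 positive lit(s) -> not Horn
Clause 3: 3 positive lit(s) -> not Horn
Clause 4: 3 positive lit(s) -> not Horn
Clause 5: 2 positive lit(s) -> not Horn
Clause 6: 1 positive lit(s) -> Horn
Total Horn clauses = 1.

1


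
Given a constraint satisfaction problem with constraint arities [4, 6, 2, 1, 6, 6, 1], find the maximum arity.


The arities are: 4, 6, 2, 1, 6, 6, 1.
Scan for the maximum value.
Maximum arity = 6.

6


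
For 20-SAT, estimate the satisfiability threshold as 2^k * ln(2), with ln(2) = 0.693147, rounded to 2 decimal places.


Using the asymptotic formula: threshold ~ 2^k * ln(2).
2^20 = 1048576.
1048576 * 0.693147 = 726817.31.

726817.31


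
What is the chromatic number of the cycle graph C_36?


A cycle on an even number of vertices is bipartite: alternate two colors around the cycle.
Since 36 is even, two colors suffice, and at least two are needed because the graph has edges.
Chromatic number = 2.

2


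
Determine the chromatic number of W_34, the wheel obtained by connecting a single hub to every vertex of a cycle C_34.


W_34 consists of the cycle C_34 together with a hub vertex adjacent to every cycle vertex.
The cycle C_34 needs 2 colors (even cycle -> 2).
The hub is adjacent to every cycle vertex, so it must receive a new color distinct from all of them.
Chromatic number = 2 + 1 = 3.

3


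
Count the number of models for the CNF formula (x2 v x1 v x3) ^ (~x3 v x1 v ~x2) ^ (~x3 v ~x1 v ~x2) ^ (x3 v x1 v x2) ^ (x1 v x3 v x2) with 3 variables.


Enumerate all 8 truth assignments over 3 variables.
Test each against every clause.
Satisfying assignments found: 5.

5


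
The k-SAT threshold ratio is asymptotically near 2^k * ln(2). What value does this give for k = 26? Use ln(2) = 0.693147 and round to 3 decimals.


Using the asymptotic formula: threshold ~ 2^k * ln(2).
2^26 = 67108864.
67108864 * 0.693147 = 46516307.755.

46516307.755


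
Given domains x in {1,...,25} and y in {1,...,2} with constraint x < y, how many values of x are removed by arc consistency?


For the constraint x < y, x needs a supporting value in y's domain.
x can be at most 1 (one less than y's maximum).
Valid x values from domain: 1 out of 25.
Pruned = 25 - 1 = 24.

24


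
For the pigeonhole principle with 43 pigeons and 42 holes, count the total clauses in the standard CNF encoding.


The PHP encoding has two parts:
1) At-least-one-hole clauses: 43 (one per pigeon, each with 42 literals).
2) At-most-one-pigeon-per-hole clauses: 42 holes * C(43,2) = 42 * 903 = 37926.
Total clauses = 43 + 37926 = 37969.

37969


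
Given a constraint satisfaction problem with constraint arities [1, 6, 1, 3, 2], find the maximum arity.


The arities are: 1, 6, 1, 3, 2.
Scan for the maximum value.
Maximum arity = 6.

6


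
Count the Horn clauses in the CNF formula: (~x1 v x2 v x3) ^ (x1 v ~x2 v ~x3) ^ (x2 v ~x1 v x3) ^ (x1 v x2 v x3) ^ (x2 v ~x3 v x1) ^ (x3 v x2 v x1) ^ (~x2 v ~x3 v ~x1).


A Horn clause has at most one positive literal.
Clause 1: 2 positive lit(s) -> not Horn
Clause 2: 1 positive lit(s) -> Horn
Clause 3: 2 positive lit(s) -> not Horn
Clause 4: 3 positive lit(s) -> not Horn
Clause 5: 2 positive lit(s) -> not Horn
Clause 6: 3 positive lit(s) -> not Horn
Clause 7: 0 positive lit(s) -> Horn
Total Horn clauses = 2.

2


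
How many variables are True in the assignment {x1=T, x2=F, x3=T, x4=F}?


The weight is the number of variables assigned True.
True variables: x1, x3.
Weight = 2.

2


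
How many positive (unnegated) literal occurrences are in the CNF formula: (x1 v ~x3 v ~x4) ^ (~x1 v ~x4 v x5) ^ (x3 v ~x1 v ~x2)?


Scan each clause for unnegated literals.
Clause 1: 1 positive; Clause 2: 1 positive; Clause 3: 1 positive.
Total positive literal occurrences = 3.

3


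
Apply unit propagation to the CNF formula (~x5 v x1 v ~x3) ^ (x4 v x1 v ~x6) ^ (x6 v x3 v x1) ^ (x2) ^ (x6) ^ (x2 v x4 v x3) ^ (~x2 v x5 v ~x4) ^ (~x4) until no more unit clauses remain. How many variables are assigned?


Unit propagation repeatedly assigns the literal in any unit clause, then simplifies.
Assignments in order: x2 = T, x6 = T, x4 = F, x1 = T.
No further unit clauses remain.
Total variables assigned = 4.

4


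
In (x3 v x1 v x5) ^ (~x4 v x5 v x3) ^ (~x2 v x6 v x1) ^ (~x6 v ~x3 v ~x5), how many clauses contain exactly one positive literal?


A definite clause has exactly one positive literal.
Clause 1: 3 positive -> not definite
Clause 2: 2 positive -> not definite
Clause 3: 2 positive -> not definite
Clause 4: 0 positive -> not definite
Definite clause count = 0.

0


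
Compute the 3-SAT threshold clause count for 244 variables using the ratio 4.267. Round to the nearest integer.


The 3-SAT phase transition occurs at approximately 4.267 clauses per variable.
m = 4.267 * 244 = 1041.148.
Rounded to nearest integer: 1041.

1041


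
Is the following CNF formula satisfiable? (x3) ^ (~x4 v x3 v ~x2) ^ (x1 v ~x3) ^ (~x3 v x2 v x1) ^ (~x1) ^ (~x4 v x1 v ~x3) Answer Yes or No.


Check all 16 possible truth assignments.
Number of satisfying assignments found: 0.
The formula is unsatisfiable.

No


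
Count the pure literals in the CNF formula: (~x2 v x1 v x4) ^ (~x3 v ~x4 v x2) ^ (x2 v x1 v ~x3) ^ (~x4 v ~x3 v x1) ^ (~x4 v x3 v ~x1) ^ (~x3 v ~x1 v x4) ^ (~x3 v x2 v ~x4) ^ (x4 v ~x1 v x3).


A pure literal appears in only one polarity across all clauses.
No pure literals found.
Count = 0.

0


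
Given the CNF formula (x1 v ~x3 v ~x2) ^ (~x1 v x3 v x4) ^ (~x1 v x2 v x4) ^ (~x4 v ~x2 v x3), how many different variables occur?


Identify each distinct variable in the formula.
Variables found: x1, x2, x3, x4.
Total distinct variables = 4.

4


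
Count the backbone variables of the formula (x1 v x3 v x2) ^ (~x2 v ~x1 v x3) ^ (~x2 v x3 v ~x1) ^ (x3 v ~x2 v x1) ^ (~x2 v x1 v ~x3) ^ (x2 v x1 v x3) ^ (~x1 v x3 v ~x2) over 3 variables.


Find all satisfying assignments: 4 model(s).
Check which variables have the same value in every model.
No variable is fixed across all models.
Backbone size = 0.

0


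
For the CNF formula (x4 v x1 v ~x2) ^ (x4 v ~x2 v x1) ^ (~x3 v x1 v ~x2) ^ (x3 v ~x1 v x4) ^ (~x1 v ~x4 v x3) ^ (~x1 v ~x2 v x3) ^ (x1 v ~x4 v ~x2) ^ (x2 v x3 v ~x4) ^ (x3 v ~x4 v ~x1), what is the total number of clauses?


Each group enclosed in parentheses joined by ^ is one clause.
Counting the conjuncts: 9 clauses.

9


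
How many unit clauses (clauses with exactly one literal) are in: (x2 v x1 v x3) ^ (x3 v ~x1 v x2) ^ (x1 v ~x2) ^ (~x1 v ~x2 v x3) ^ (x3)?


A unit clause contains exactly one literal.
Unit clauses found: (x3).
Count = 1.

1


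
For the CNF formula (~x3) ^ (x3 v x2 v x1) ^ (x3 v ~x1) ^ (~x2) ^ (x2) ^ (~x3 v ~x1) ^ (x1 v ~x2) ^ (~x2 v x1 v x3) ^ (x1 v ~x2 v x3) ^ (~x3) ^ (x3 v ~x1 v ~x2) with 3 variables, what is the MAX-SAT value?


Enumerate all 8 truth assignments.
For each, count how many of the 11 clauses are satisfied.
The formula is not fully satisfiable, so the maximum is below 11.
Maximum simultaneously satisfiable clauses = 9.

9


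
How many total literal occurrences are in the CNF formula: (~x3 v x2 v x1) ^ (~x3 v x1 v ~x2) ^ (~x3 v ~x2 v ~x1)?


Clause lengths: 3, 3, 3.
Sum = 3 + 3 + 3 = 9.

9


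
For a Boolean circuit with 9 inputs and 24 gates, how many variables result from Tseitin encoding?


The Tseitin transformation introduces one auxiliary variable per gate.
Total variables = inputs + gates = 9 + 24 = 33.

33


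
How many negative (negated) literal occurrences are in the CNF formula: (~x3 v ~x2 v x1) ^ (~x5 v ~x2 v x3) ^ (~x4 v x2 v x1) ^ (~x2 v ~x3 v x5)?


Scan each clause for negated literals.
Clause 1: 2 negative; Clause 2: 2 negative; Clause 3: 1 negative; Clause 4: 2 negative.
Total negative literal occurrences = 7.

7


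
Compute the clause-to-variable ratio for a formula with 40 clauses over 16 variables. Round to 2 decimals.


Clause-to-variable ratio = clauses / variables.
40 / 16 = 2.5.

2.5


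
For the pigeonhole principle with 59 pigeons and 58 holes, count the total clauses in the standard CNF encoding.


The PHP encoding has two parts:
1) At-least-one-hole clauses: 59 (one per pigeon, each with 58 literals).
2) At-most-one-pigeon-per-hole clauses: 58 holes * C(59,2) = 58 * 1711 = 99238.
Total clauses = 59 + 99238 = 99297.

99297


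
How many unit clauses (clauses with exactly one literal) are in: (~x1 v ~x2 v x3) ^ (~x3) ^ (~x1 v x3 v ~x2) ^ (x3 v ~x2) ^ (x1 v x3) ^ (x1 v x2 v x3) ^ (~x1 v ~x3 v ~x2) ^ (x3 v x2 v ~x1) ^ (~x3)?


A unit clause contains exactly one literal.
Unit clauses found: (~x3), (~x3).
Count = 2.

2


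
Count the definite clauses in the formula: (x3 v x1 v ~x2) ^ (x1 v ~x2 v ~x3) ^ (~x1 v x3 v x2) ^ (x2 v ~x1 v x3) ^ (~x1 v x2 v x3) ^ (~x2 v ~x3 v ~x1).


A definite clause has exactly one positive literal.
Clause 1: 2 positive -> not definite
Clause 2: 1 positive -> definite
Clause 3: 2 positive -> not definite
Clause 4: 2 positive -> not definite
Clause 5: 2 positive -> not definite
Clause 6: 0 positive -> not definite
Definite clause count = 1.

1


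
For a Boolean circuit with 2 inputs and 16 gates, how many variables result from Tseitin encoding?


The Tseitin transformation introduces one auxiliary variable per gate.
Total variables = inputs + gates = 2 + 16 = 18.

18


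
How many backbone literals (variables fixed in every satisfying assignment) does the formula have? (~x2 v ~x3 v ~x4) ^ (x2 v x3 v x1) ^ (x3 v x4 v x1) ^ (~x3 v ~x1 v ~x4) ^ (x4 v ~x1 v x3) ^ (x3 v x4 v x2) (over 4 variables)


Find all satisfying assignments: 8 model(s).
Check which variables have the same value in every model.
No variable is fixed across all models.
Backbone size = 0.

0


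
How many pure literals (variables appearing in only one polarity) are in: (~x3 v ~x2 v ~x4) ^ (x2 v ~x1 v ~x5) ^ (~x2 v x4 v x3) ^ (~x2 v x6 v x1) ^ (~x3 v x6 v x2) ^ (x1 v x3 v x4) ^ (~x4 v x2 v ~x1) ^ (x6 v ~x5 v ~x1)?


A pure literal appears in only one polarity across all clauses.
Pure literals: x5 (negative only), x6 (positive only).
Count = 2.

2


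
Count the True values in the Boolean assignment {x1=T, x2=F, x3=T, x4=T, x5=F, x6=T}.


The weight is the number of variables assigned True.
True variables: x1, x3, x4, x6.
Weight = 4.

4


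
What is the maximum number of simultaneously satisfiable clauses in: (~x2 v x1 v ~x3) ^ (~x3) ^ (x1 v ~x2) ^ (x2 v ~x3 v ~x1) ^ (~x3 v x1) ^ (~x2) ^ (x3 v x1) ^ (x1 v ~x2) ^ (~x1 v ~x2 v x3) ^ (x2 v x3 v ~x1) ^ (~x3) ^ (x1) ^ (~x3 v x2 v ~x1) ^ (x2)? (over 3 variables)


Enumerate all 8 truth assignments.
For each, count how many of the 14 clauses are satisfied.
The formula is not fully satisfiable, so the maximum is below 14.
Maximum simultaneously satisfiable clauses = 12.

12


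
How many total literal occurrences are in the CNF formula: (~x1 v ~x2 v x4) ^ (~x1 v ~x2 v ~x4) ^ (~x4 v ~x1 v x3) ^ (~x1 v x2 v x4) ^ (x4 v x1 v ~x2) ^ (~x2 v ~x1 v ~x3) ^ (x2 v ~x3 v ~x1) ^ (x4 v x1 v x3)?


Clause lengths: 3, 3, 3, 3, 3, 3, 3, 3.
Sum = 3 + 3 + 3 + 3 + 3 + 3 + 3 + 3 = 24.

24


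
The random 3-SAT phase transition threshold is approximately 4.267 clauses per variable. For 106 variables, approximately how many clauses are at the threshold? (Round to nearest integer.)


The 3-SAT phase transition occurs at approximately 4.267 clauses per variable.
m = 4.267 * 106 = 452.302.
Rounded to nearest integer: 452.

452


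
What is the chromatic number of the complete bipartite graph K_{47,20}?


K_{47,20} is bipartite by definition: the two parts are independent sets, with every edge crossing between them.
Color all vertices in one part with color 1 and all vertices in the other part with color 2.
Since the graph has at least one edge, one color does not suffice.
Chromatic number = 2.

2


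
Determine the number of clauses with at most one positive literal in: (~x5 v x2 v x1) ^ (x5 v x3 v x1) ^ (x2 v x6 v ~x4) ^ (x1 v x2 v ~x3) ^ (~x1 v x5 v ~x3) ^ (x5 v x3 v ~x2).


A Horn clause has at most one positive literal.
Clause 1: 2 positive lit(s) -> not Horn
Clause 2: 3 positive lit(s) -> not Horn
Clause 3: 2 positive lit(s) -> not Horn
Clause 4: 2 positive lit(s) -> not Horn
Clause 5: 1 positive lit(s) -> Horn
Clause 6: 2 positive lit(s) -> not Horn
Total Horn clauses = 1.

1


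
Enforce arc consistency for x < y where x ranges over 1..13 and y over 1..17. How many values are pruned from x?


For the constraint x < y, x needs a supporting value in y's domain.
x can be at most 16 (one less than y's maximum).
Valid x values from domain: 13 out of 13.
Pruned = 13 - 13 = 0.

0


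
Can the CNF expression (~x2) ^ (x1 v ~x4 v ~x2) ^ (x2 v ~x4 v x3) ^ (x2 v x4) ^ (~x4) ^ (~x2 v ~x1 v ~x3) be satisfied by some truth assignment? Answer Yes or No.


Check all 16 possible truth assignments.
Number of satisfying assignments found: 0.
The formula is unsatisfiable.

No


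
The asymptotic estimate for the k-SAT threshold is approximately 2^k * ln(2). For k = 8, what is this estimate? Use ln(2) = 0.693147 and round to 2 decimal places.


Using the asymptotic formula: threshold ~ 2^k * ln(2).
2^8 = 256.
256 * 0.693147 = 177.45.

177.45


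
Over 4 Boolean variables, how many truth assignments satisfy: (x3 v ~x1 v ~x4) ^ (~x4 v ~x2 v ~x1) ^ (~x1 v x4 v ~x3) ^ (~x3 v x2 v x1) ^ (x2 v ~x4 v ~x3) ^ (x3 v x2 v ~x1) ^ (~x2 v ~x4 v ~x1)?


Enumerate all 16 truth assignments over 4 variables.
Test each against every clause.
Satisfying assignments found: 7.

7


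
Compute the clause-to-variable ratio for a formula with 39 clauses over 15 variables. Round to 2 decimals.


Clause-to-variable ratio = clauses / variables.
39 / 15 = 2.6.

2.6


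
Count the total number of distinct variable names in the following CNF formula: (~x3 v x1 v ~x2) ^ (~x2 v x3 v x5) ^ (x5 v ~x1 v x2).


Identify each distinct variable in the formula.
Variables found: x1, x2, x3, x5.
Total distinct variables = 4.

4


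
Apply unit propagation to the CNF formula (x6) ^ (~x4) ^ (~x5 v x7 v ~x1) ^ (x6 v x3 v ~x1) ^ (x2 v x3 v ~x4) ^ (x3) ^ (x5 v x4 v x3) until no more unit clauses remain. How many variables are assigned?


Unit propagation repeatedly assigns the literal in any unit clause, then simplifies.
Assignments in order: x6 = T, x4 = F, x3 = T.
No further unit clauses remain.
Total variables assigned = 3.

3


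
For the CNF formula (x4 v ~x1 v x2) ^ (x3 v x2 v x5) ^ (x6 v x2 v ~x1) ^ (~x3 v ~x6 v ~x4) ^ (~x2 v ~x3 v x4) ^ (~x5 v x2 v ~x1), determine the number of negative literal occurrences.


Scan each clause for negated literals.
Clause 1: 1 negative; Clause 2: 0 negative; Clause 3: 1 negative; Clause 4: 3 negative; Clause 5: 2 negative; Clause 6: 2 negative.
Total negative literal occurrences = 9.

9


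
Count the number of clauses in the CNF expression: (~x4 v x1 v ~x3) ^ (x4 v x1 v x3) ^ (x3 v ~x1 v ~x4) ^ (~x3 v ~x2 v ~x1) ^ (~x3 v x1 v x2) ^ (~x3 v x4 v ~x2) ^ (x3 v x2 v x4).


Each group enclosed in parentheses joined by ^ is one clause.
Counting the conjuncts: 7 clauses.

7


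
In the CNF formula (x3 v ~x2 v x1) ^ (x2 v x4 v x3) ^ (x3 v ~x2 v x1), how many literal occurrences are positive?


Scan each clause for unnegated literals.
Clause 1: 2 positive; Clause 2: 3 positive; Clause 3: 2 positive.
Total positive literal occurrences = 7.

7


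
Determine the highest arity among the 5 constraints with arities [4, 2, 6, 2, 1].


The arities are: 4, 2, 6, 2, 1.
Scan for the maximum value.
Maximum arity = 6.

6


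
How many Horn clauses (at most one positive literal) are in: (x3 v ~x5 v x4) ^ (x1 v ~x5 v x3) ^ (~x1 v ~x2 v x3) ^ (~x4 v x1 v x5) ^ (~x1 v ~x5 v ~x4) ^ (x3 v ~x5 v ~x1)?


A Horn clause has at most one positive literal.
Clause 1: 2 positive lit(s) -> not Horn
Clause 2: 2 positive lit(s) -> not Horn
Clause 3: 1 positive lit(s) -> Horn
Clause 4: 2 positive lit(s) -> not Horn
Clause 5: 0 positive lit(s) -> Horn
Clause 6: 1 positive lit(s) -> Horn
Total Horn clauses = 3.

3


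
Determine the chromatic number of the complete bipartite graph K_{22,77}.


K_{22,77} is bipartite by definition: the two parts are independent sets, with every edge crossing between them.
Color all vertices in one part with color 1 and all vertices in the other part with color 2.
Since the graph has at least one edge, one color does not suffice.
Chromatic number = 2.

2


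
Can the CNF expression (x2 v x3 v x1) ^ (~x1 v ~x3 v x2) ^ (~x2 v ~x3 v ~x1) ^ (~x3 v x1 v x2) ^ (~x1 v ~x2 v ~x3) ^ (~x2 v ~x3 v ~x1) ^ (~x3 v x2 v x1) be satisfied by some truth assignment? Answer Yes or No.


Check all 8 possible truth assignments.
Number of satisfying assignments found: 4.
The formula is satisfiable.

Yes


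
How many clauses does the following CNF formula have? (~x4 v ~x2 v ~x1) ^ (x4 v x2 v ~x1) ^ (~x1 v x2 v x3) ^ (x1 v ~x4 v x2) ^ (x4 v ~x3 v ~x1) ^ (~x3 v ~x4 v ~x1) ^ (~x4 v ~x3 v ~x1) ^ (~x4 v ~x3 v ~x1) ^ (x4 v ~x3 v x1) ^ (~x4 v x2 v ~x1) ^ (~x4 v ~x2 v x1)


Each group enclosed in parentheses joined by ^ is one clause.
Counting the conjuncts: 11 clauses.

11


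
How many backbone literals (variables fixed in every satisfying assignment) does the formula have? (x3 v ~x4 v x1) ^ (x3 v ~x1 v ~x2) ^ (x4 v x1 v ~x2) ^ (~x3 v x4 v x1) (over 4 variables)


Find all satisfying assignments: 9 model(s).
Check which variables have the same value in every model.
No variable is fixed across all models.
Backbone size = 0.

0


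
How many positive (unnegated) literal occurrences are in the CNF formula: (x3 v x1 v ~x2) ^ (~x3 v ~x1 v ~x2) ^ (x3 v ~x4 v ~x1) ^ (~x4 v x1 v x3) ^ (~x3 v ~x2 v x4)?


Scan each clause for unnegated literals.
Clause 1: 2 positive; Clause 2: 0 positive; Clause 3: 1 positive; Clause 4: 2 positive; Clause 5: 1 positive.
Total positive literal occurrences = 6.

6


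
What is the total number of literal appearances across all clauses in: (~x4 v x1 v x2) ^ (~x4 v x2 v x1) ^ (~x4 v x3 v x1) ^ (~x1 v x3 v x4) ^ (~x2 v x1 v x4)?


Clause lengths: 3, 3, 3, 3, 3.
Sum = 3 + 3 + 3 + 3 + 3 = 15.

15


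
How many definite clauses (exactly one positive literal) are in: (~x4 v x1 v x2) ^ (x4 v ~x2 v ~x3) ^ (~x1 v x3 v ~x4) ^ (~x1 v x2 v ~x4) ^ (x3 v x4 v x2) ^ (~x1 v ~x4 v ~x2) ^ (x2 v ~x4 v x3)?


A definite clause has exactly one positive literal.
Clause 1: 2 positive -> not definite
Clause 2: 1 positive -> definite
Clause 3: 1 positive -> definite
Clause 4: 1 positive -> definite
Clause 5: 3 positive -> not definite
Clause 6: 0 positive -> not definite
Clause 7: 2 positive -> not definite
Definite clause count = 3.

3


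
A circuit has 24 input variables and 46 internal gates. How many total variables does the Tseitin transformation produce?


The Tseitin transformation introduces one auxiliary variable per gate.
Total variables = inputs + gates = 24 + 46 = 70.

70


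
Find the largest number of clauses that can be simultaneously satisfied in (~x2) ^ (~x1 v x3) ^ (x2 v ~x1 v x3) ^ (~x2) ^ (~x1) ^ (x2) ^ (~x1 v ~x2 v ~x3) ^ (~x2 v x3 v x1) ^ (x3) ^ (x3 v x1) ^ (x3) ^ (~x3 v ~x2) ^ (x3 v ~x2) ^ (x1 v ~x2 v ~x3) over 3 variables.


Enumerate all 8 truth assignments.
For each, count how many of the 14 clauses are satisfied.
The formula is not fully satisfiable, so the maximum is below 14.
Maximum simultaneously satisfiable clauses = 13.

13


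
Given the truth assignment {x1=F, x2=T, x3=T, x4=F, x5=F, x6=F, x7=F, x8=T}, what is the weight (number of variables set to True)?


The weight is the number of variables assigned True.
True variables: x2, x3, x8.
Weight = 3.

3


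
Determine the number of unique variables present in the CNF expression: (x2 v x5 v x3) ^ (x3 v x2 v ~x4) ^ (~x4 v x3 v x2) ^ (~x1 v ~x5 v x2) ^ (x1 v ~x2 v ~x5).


Identify each distinct variable in the formula.
Variables found: x1, x2, x3, x4, x5.
Total distinct variables = 5.

5


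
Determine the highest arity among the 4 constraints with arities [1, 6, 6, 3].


The arities are: 1, 6, 6, 3.
Scan for the maximum value.
Maximum arity = 6.

6


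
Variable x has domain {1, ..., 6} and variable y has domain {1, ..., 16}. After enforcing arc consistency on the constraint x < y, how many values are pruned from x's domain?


For the constraint x < y, x needs a supporting value in y's domain.
x can be at most 15 (one less than y's maximum).
Valid x values from domain: 6 out of 6.
Pruned = 6 - 6 = 0.

0


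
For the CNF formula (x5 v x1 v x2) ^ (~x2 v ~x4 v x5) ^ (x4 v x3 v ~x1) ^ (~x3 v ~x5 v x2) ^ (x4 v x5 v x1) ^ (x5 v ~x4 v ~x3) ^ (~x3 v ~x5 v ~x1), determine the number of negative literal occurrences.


Scan each clause for negated literals.
Clause 1: 0 negative; Clause 2: 2 negative; Clause 3: 1 negative; Clause 4: 2 negative; Clause 5: 0 negative; Clause 6: 2 negative; Clause 7: 3 negative.
Total negative literal occurrences = 10.

10


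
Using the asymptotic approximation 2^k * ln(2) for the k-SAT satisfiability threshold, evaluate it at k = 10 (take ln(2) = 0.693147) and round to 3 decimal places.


Using the asymptotic formula: threshold ~ 2^k * ln(2).
2^10 = 1024.
1024 * 0.693147 = 709.783.

709.783


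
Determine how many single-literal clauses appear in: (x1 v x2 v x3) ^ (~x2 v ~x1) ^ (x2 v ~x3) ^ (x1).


A unit clause contains exactly one literal.
Unit clauses found: (x1).
Count = 1.

1


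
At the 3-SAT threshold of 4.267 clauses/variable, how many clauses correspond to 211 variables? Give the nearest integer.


The 3-SAT phase transition occurs at approximately 4.267 clauses per variable.
m = 4.267 * 211 = 900.337.
Rounded to nearest integer: 900.

900


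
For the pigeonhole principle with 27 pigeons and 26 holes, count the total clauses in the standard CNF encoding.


The PHP encoding has two parts:
1) At-least-one-hole clauses: 27 (one per pigeon, each with 26 literals).
2) At-most-one-pigeon-per-hole clauses: 26 holes * C(27,2) = 26 * 351 = 9126.
Total clauses = 27 + 9126 = 9153.

9153


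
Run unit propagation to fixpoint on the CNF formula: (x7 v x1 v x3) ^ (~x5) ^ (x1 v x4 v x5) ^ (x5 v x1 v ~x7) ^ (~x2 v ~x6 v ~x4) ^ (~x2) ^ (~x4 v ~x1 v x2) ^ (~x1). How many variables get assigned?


Unit propagation repeatedly assigns the literal in any unit clause, then simplifies.
Assignments in order: x5 = F, x2 = F, x1 = F, x4 = T, x7 = F, x3 = T.
No further unit clauses remain.
Total variables assigned = 6.

6


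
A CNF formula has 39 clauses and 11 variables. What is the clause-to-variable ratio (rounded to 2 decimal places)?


Clause-to-variable ratio = clauses / variables.
39 / 11 = 3.55.

3.55


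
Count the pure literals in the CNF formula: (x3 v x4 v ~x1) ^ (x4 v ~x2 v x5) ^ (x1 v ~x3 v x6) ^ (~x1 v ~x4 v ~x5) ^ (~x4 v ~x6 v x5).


A pure literal appears in only one polarity across all clauses.
Pure literals: x2 (negative only).
Count = 1.

1


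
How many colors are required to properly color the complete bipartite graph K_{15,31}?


K_{15,31} is bipartite by definition: the two parts are independent sets, with every edge crossing between them.
Color all vertices in one part with color 1 and all vertices in the other part with color 2.
Since the graph has at least one edge, one color does not suffice.
Chromatic number = 2.

2


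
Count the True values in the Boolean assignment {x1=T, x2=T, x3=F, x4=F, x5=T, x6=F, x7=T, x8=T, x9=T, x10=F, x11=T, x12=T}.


The weight is the number of variables assigned True.
True variables: x1, x2, x5, x7, x8, x9, x11, x12.
Weight = 8.

8


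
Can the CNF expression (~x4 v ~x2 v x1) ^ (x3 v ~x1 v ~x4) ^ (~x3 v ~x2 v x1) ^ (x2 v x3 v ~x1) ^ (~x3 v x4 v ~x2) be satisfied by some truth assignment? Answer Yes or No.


Check all 16 possible truth assignments.
Number of satisfying assignments found: 9.
The formula is satisfiable.

Yes


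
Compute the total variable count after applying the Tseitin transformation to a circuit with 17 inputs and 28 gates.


The Tseitin transformation introduces one auxiliary variable per gate.
Total variables = inputs + gates = 17 + 28 = 45.

45


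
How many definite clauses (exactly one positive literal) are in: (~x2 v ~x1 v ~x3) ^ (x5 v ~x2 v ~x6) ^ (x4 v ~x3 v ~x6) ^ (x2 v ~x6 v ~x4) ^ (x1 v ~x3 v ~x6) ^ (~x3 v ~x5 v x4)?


A definite clause has exactly one positive literal.
Clause 1: 0 positive -> not definite
Clause 2: 1 positive -> definite
Clause 3: 1 positive -> definite
Clause 4: 1 positive -> definite
Clause 5: 1 positive -> definite
Clause 6: 1 positive -> definite
Definite clause count = 5.

5


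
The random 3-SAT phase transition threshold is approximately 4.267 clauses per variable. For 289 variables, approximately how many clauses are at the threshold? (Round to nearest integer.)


The 3-SAT phase transition occurs at approximately 4.267 clauses per variable.
m = 4.267 * 289 = 1233.163.
Rounded to nearest integer: 1233.

1233


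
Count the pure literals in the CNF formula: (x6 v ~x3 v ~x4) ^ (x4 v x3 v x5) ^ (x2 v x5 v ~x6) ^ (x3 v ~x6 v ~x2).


A pure literal appears in only one polarity across all clauses.
Pure literals: x5 (positive only).
Count = 1.

1


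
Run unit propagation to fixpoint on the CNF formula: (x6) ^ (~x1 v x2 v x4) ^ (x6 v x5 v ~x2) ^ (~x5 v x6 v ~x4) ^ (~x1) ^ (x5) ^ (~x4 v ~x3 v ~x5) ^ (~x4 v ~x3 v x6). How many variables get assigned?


Unit propagation repeatedly assigns the literal in any unit clause, then simplifies.
Assignments in order: x6 = T, x1 = F, x5 = T.
No further unit clauses remain.
Total variables assigned = 3.

3


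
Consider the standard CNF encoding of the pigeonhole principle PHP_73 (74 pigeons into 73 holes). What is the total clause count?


The PHP encoding has two parts:
1) At-least-one-hole clauses: 74 (one per pigeon, each with 73 literals).
2) At-most-one-pigeon-per-hole clauses: 73 holes * C(74,2) = 73 * 2701 = 197173.
Total clauses = 74 + 197173 = 197247.

197247


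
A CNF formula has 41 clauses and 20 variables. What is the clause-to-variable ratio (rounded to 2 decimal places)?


Clause-to-variable ratio = clauses / variables.
41 / 20 = 2.05.

2.05


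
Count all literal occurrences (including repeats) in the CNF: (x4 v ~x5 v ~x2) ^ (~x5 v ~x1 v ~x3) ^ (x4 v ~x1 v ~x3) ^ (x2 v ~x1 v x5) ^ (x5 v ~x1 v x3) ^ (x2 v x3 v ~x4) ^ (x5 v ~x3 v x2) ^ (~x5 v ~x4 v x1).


Clause lengths: 3, 3, 3, 3, 3, 3, 3, 3.
Sum = 3 + 3 + 3 + 3 + 3 + 3 + 3 + 3 = 24.

24


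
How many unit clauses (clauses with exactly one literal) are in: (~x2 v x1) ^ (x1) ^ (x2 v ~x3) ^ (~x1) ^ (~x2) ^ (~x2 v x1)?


A unit clause contains exactly one literal.
Unit clauses found: (x1), (~x1), (~x2).
Count = 3.

3


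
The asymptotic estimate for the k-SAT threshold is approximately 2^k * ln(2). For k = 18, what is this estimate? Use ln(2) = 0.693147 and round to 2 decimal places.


Using the asymptotic formula: threshold ~ 2^k * ln(2).
2^18 = 262144.
262144 * 0.693147 = 181704.33.

181704.33


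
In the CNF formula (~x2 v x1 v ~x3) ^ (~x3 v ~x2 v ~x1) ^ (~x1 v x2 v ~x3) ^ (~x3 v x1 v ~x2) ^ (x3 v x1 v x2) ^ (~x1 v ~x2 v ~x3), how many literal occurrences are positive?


Scan each clause for unnegated literals.
Clause 1: 1 positive; Clause 2: 0 positive; Clause 3: 1 positive; Clause 4: 1 positive; Clause 5: 3 positive; Clause 6: 0 positive.
Total positive literal occurrences = 6.

6


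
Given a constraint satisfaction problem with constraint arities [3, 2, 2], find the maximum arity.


The arities are: 3, 2, 2.
Scan for the maximum value.
Maximum arity = 3.

3


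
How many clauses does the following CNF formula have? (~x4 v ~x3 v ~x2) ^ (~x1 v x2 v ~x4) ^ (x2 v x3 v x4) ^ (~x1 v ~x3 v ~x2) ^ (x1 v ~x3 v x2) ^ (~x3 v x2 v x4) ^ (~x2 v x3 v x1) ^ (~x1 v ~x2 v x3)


Each group enclosed in parentheses joined by ^ is one clause.
Counting the conjuncts: 8 clauses.

8


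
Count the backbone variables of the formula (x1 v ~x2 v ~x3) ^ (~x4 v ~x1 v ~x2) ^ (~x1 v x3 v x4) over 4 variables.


Find all satisfying assignments: 10 model(s).
Check which variables have the same value in every model.
No variable is fixed across all models.
Backbone size = 0.

0


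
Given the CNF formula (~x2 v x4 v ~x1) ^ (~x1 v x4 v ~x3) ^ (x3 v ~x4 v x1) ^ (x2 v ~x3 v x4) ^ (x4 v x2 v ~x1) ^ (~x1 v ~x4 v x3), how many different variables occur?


Identify each distinct variable in the formula.
Variables found: x1, x2, x3, x4.
Total distinct variables = 4.

4


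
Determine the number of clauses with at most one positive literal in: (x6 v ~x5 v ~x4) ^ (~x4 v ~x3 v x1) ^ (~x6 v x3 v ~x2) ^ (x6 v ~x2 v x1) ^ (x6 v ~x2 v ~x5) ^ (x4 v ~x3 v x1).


A Horn clause has at most one positive literal.
Clause 1: 1 positive lit(s) -> Horn
Clause 2: 1 positive lit(s) -> Horn
Clause 3: 1 positive lit(s) -> Horn
Clause 4: 2 positive lit(s) -> not Horn
Clause 5: 1 positive lit(s) -> Horn
Clause 6: 2 positive lit(s) -> not Horn
Total Horn clauses = 4.

4


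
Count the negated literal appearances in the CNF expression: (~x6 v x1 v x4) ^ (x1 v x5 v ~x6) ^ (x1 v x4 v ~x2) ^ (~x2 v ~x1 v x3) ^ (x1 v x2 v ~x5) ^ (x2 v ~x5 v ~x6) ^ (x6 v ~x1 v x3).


Scan each clause for negated literals.
Clause 1: 1 negative; Clause 2: 1 negative; Clause 3: 1 negative; Clause 4: 2 negative; Clause 5: 1 negative; Clause 6: 2 negative; Clause 7: 1 negative.
Total negative literal occurrences = 9.

9


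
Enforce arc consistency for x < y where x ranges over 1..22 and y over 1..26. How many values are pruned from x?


For the constraint x < y, x needs a supporting value in y's domain.
x can be at most 25 (one less than y's maximum).
Valid x values from domain: 22 out of 22.
Pruned = 22 - 22 = 0.

0


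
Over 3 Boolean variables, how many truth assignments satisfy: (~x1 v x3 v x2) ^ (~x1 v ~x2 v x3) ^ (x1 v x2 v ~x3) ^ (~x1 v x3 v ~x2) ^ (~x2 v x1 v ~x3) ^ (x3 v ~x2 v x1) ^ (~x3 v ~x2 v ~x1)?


Enumerate all 8 truth assignments over 3 variables.
Test each against every clause.
Satisfying assignments found: 2.

2


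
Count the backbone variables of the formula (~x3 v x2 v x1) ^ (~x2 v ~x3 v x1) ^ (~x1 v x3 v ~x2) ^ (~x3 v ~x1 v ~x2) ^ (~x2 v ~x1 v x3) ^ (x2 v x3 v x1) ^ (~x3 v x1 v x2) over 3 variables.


Find all satisfying assignments: 3 model(s).
Check which variables have the same value in every model.
No variable is fixed across all models.
Backbone size = 0.

0


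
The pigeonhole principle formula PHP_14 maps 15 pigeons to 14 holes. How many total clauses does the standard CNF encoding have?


The PHP encoding has two parts:
1) At-least-one-hole clauses: 15 (one per pigeon, each with 14 literals).
2) At-most-one-pigeon-per-hole clauses: 14 holes * C(15,2) = 14 * 105 = 1470.
Total clauses = 15 + 1470 = 1485.

1485


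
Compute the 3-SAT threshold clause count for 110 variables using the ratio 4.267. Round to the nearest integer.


The 3-SAT phase transition occurs at approximately 4.267 clauses per variable.
m = 4.267 * 110 = 469.37.
Rounded to nearest integer: 469.

469


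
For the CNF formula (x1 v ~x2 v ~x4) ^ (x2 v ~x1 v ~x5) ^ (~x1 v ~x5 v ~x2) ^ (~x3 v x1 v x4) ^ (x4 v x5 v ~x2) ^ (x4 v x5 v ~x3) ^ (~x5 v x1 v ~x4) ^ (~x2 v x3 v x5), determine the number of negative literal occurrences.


Scan each clause for negated literals.
Clause 1: 2 negative; Clause 2: 2 negative; Clause 3: 3 negative; Clause 4: 1 negative; Clause 5: 1 negative; Clause 6: 1 negative; Clause 7: 2 negative; Clause 8: 1 negative.
Total negative literal occurrences = 13.

13


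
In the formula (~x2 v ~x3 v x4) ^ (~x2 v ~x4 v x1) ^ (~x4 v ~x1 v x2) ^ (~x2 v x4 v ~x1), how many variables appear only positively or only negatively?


A pure literal appears in only one polarity across all clauses.
Pure literals: x3 (negative only).
Count = 1.

1


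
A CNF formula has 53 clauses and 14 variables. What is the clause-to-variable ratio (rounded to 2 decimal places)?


Clause-to-variable ratio = clauses / variables.
53 / 14 = 3.79.

3.79


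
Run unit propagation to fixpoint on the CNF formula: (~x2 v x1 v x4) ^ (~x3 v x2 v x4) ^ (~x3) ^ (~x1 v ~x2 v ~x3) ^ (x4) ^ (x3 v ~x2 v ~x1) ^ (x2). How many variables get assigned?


Unit propagation repeatedly assigns the literal in any unit clause, then simplifies.
Assignments in order: x3 = F, x4 = T, x2 = T, x1 = F.
No further unit clauses remain.
Total variables assigned = 4.

4


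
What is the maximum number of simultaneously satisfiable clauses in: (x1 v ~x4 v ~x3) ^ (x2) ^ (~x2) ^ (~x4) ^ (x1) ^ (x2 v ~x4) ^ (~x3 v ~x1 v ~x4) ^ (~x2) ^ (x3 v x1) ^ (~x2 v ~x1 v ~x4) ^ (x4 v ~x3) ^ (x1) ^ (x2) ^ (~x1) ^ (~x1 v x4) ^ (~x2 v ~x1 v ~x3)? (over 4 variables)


Enumerate all 16 truth assignments.
For each, count how many of the 16 clauses are satisfied.
The formula is not fully satisfiable, so the maximum is below 16.
Maximum simultaneously satisfiable clauses = 12.

12


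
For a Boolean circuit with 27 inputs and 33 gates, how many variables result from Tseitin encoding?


The Tseitin transformation introduces one auxiliary variable per gate.
Total variables = inputs + gates = 27 + 33 = 60.

60


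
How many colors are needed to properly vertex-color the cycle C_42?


A cycle on an even number of vertices is bipartite: alternate two colors around the cycle.
Since 42 is even, two colors suffice, and at least two are needed because the graph has edges.
Chromatic number = 2.

2


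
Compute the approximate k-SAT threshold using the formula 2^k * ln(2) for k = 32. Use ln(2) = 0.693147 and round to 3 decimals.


Using the asymptotic formula: threshold ~ 2^k * ln(2).
2^32 = 4294967296.
4294967296 * 0.693147 = 2977043696.321.

2977043696.321
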